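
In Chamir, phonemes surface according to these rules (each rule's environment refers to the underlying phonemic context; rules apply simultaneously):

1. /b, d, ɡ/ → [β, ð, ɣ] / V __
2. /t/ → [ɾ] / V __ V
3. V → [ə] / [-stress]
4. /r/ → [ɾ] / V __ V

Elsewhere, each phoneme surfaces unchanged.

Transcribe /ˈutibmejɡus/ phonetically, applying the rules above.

[ˈuɾəβməjɡəs]

/u/ — word-initial; rule 3 does not apply here → [u].
/t/ (between /u/ and /i/): between two vowels, so rule 2 applies → [ɾ].
/i/ (between /t/ and /b/): in an unstressed syllable, so rule 3 applies → [ə].
/b/ — between /i/ and /m/, immediately after a vowel — surfaces as [β] (rule 1).
/m/ (between /b/ and /e/): no rule targets it → [m].
/e/ meets the environment for rule 3 (in an unstressed syllable) → [ə].
/j/ stays [j].
/ɡ/ (between /j/ and /u/): rule 1 targets it, but not immediately after a vowel → unchanged [ɡ].
Rule 3 applies to /u/ (between /ɡ/ and /s/: in an unstressed syllable) → [ə].
/s/ stays [s].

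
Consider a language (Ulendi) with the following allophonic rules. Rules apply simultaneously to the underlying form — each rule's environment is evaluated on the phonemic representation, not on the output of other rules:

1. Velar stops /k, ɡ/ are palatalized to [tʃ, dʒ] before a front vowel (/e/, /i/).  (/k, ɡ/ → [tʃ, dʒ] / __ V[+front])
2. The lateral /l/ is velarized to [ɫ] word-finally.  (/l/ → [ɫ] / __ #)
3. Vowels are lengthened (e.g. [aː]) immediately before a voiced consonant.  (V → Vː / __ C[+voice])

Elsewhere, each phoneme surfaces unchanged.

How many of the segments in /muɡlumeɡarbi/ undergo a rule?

Segments that undergo a rule: /u/ → [uː] (rule 3); /u/ → [uː] (rule 3); /e/ → [eː] (rule 3); /a/ → [aː] (rule 3).
All other segments surface unchanged.

4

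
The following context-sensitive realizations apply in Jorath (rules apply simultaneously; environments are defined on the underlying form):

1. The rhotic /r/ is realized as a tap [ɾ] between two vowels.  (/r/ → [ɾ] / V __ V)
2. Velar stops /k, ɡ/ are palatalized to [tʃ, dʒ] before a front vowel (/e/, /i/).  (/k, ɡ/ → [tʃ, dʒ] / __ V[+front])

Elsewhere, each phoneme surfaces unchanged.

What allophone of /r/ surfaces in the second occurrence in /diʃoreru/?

[ɾ]

/r/ meets the environment for rule 1 (between two vowels) → [ɾ].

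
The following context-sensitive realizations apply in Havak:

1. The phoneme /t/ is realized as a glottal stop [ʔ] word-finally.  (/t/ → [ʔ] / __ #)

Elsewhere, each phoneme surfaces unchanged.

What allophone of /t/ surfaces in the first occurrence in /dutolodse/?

[t]

/t/ (between /u/ and /o/) fails the environment for rule 1, so it stays [t].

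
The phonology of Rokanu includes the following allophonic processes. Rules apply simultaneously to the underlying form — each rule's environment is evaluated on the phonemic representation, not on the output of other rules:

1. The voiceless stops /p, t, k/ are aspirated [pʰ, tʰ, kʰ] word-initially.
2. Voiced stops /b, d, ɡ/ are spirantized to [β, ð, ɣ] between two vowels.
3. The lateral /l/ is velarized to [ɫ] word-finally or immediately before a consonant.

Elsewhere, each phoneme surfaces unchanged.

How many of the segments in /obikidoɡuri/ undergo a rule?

3

Segments that undergo a rule: /b/ → [β] (rule 2); /d/ → [ð] (rule 2); /ɡ/ → [ɣ] (rule 2).
All other segments surface unchanged.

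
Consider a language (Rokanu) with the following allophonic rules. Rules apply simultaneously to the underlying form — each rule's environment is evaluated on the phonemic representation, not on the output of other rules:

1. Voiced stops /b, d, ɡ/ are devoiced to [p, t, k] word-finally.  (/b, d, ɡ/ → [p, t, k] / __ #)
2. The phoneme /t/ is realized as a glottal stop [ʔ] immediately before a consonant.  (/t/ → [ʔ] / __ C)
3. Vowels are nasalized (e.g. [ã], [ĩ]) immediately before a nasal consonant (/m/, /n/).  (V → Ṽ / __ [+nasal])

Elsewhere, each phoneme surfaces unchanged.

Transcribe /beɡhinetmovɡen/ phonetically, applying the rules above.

[beɡhĩneʔmovɡẽn]

/b/ (word-initial) is in the target of rule 1 but the environment (word-finally) is not met → [b].
/e/ — between /b/ and /ɡ/; rule 3 does not apply here → [e].
/ɡ/ (between /e/ and /h/) is in the target of rule 1 but the environment (word-finally) is not met → [ɡ].
/h/ stays [h].
/i/ (between /h/ and /n/) occurs before a nasal consonant → [ĩ] by rule 3.
/n/ stays [n].
/e/ (between /n/ and /t/) is in the target of rule 3 but the environment (before a nasal consonant) is not met → [e].
/t/ meets the environment for rule 2 (immediately before a consonant) → [ʔ].
/m/ — not in any rule's target class → [m].
/o/ (between /m/ and /v/): rule 3 targets it, but not before a nasal consonant → unchanged [o].
/v/ (between /o/ and /ɡ/) is unaffected → [v].
/ɡ/ (between /v/ and /e/) is in the target of rule 1 but the environment (word-finally) is not met → [ɡ].
/e/ (between /ɡ/ and /n/): before a nasal consonant, so rule 3 applies → [ẽ].
/n/ stays [n].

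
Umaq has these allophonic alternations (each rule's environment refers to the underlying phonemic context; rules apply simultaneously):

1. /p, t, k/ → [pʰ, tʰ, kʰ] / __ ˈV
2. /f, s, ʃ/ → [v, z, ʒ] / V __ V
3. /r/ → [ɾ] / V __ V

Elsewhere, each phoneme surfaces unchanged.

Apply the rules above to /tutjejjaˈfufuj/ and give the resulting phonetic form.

/t/ (word-initial): rule 1 targets it, but not immediately before a stressed vowel → unchanged [t].
/u/ — not in any rule's target class → [u].
/t/ (between /u/ and /j/): rule 1 targets it, but not immediately before a stressed vowel → unchanged [t].
/j/ (between /t/ and /e/) is unaffected → [j].
/e/ (between /j/ and /j/): no rule targets it → [e].
/j/ (between /e/ and /j/): no rule targets it → [j].
/j/ stays [j].
/a/ (between /j/ and /f/) is unaffected → [a].
/f/ meets the environment for rule 2 (between two vowels) → [v].
/u/ (between /f/ and /f/) is unaffected → [u].
Rule 2 applies to /f/ (between /u/ and /u/: between two vowels) → [v].
/u/ (between /f/ and /j/) is unaffected → [u].
/j/ (word-final): no rule targets it → [j].

[tutjejjaˈvuvuj]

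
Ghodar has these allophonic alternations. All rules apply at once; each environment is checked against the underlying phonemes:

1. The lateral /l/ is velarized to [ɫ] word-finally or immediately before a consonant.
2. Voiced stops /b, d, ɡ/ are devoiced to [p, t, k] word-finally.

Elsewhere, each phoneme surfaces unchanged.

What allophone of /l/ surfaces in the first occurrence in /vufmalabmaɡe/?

/l/ (between /a/ and /a/) fails the environment for rule 1, so it stays [l].

[l]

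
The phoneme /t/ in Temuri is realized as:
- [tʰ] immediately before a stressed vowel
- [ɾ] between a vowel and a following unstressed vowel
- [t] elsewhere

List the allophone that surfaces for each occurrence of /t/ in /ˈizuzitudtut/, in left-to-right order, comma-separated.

Occurrence 1 (position 6): between a vowel and an unstressed vowel → [ɾ].
Occurrence 2 (position 9): no conditioning environment matches → elsewhere allophone [t].
Occurrence 3 (position 11): no conditioning environment matches → elsewhere allophone [t].

[ɾ], [t], [t]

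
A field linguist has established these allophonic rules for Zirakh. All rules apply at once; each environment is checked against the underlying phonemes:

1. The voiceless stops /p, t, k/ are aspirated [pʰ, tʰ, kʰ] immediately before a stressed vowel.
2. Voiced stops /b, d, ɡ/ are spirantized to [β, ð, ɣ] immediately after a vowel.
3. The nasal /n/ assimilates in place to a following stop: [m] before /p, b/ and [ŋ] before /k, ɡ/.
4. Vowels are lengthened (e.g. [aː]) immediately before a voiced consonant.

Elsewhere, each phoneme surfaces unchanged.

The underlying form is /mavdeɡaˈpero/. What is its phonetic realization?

[maːvdeːɣaˈpʰeːro]

/m/ — not in any rule's target class → [m].
/a/ — between /m/ and /v/, before a voiced consonant — surfaces as [aː] (rule 4).
/v/ (between /a/ and /d/) is unaffected → [v].
/d/ (between /v/ and /e/): rule 2 targets it, but not immediately after a vowel → unchanged [d].
/e/ meets the environment for rule 4 (before a voiced consonant) → [eː].
Rule 2 applies to /ɡ/ (between /e/ and /a/: immediately after a vowel) → [ɣ].
/a/ (between /ɡ/ and /p/): rule 4 targets it, but not before a voiced consonant → unchanged [a].
Rule 1 applies to /p/ (between /a/ and /e/: immediately before a stressed vowel) → [pʰ].
/e/ (between /p/ and /r/) occurs before a voiced consonant → [eː] by rule 4.
/r/ (between /e/ and /o/): no rule targets it → [r].
/o/ (word-final) is in the target of rule 4 but the environment (before a voiced consonant) is not met → [o].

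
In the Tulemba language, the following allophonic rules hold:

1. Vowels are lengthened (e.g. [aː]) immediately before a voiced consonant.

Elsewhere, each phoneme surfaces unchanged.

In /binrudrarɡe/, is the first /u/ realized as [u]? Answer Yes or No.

No

/u/ (between /r/ and /d/): before a voiced consonant, so rule 1 applies → [uː].
The actual realization is [uː], not [u].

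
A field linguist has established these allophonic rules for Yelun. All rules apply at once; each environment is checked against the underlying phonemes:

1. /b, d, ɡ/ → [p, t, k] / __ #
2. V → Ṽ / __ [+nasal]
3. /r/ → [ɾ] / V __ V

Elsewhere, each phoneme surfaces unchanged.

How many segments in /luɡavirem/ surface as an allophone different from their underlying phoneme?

2

Segments that undergo a rule: /r/ → [ɾ] (rule 3); /e/ → [ẽ] (rule 2).
All other segments surface unchanged.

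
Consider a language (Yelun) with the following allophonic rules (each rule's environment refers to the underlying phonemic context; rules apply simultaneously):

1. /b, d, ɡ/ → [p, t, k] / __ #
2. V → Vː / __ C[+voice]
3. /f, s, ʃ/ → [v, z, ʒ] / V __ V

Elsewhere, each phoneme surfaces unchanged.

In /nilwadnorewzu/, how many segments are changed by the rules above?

Segments that undergo a rule: /i/ → [iː] (rule 2); /a/ → [aː] (rule 2); /o/ → [oː] (rule 2); /e/ → [eː] (rule 2).
All other segments surface unchanged.

4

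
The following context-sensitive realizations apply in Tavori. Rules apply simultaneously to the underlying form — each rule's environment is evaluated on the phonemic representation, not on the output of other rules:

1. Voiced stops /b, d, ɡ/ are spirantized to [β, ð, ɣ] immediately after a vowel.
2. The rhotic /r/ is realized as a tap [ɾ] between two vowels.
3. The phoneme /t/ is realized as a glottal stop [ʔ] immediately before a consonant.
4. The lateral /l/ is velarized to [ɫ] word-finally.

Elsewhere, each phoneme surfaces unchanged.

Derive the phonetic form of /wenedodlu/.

[weneðoðlu]

/w/ stays [w].
/e/ — not in any rule's target class → [e].
/n/ (between /e/ and /e/): no rule targets it → [n].
/e/ — not in any rule's target class → [e].
/d/ — between /e/ and /o/, immediately after a vowel — surfaces as [ð] (rule 1).
/o/ (between /d/ and /d/) is unaffected → [o].
/d/ meets the environment for rule 1 (immediately after a vowel) → [ð].
/l/ (between /d/ and /u/): rule 4 targets it, but not word-finally → unchanged [l].
/u/ (word-final): no rule targets it → [u].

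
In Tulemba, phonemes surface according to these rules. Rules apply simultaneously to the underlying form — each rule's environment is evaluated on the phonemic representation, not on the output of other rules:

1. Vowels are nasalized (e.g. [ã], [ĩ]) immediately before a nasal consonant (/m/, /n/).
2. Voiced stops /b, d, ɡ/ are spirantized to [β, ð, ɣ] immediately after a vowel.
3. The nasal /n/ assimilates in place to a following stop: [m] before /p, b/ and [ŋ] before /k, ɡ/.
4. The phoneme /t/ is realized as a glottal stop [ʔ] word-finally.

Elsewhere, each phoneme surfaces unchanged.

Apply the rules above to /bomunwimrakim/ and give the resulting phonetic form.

/b/ (word-initial) fails the environment for rule 2, so it stays [b].
/o/ — between /b/ and /m/, before a nasal consonant — surfaces as [õ] (rule 1).
/u/ (between /m/ and /n/) occurs before a nasal consonant → [ũ] by rule 1.
/n/ (between /u/ and /w/): rule 3 targets it, but not before a labial or velar stop → unchanged [n].
/i/ (between /w/ and /m/): before a nasal consonant, so rule 1 applies → [ĩ].
/a/ — between /r/ and /k/; rule 1 does not apply here → [a].
/i/ — between /k/ and /m/, before a nasal consonant — surfaces as [ĩ] (rule 1).

[bõmũnwĩmrakĩm]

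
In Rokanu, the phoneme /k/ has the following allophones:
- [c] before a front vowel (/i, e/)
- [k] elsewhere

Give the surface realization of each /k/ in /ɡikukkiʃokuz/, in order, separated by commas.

[k], [k], [c], [k]

Occurrence 1 (position 3): no conditioning environment matches → elsewhere allophone [k].
Occurrence 2 (position 5): no conditioning environment matches → elsewhere allophone [k].
Occurrence 3 (position 6): before a front vowel → [c].
Occurrence 4 (position 10): no conditioning environment matches → elsewhere allophone [k].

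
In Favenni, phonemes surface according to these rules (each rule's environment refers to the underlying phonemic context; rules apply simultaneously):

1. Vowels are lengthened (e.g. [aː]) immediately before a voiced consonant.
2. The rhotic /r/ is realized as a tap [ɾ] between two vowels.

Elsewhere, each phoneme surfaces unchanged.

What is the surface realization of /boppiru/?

/o/ (between /b/ and /p/): rule 1 targets it, but not before a voiced consonant → unchanged [o].
/i/ — between /p/ and /r/, before a voiced consonant — surfaces as [iː] (rule 1).
/r/ (between /i/ and /u/): between two vowels, so rule 2 applies → [ɾ].
/u/ (word-final) fails the environment for rule 1, so it stays [u].

[boppiːɾu]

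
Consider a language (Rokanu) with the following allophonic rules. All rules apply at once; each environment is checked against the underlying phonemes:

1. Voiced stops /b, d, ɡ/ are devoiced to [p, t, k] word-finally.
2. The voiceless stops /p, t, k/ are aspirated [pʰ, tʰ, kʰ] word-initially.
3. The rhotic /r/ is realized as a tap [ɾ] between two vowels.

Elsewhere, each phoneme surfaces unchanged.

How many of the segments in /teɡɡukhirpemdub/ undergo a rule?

2

Segments that undergo a rule: /t/ → [tʰ] (rule 2); /b/ → [p] (rule 1).
All other segments surface unchanged.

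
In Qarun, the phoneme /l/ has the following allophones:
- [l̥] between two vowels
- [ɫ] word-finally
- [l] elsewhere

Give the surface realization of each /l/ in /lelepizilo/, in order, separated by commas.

Occurrence 1 (position 1): no conditioning environment matches → elsewhere allophone [l].
Occurrence 2 (position 3): between two vowels → [l̥].
Occurrence 3 (position 9): between two vowels → [l̥].

[l], [l̥], [l̥]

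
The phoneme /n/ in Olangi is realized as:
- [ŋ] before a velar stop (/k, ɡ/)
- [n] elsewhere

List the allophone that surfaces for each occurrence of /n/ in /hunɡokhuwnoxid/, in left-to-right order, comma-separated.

[ŋ], [n]

Occurrence 1 (position 3): before a velar stop → [ŋ].
Occurrence 2 (position 10): no conditioning environment matches → elsewhere allophone [n].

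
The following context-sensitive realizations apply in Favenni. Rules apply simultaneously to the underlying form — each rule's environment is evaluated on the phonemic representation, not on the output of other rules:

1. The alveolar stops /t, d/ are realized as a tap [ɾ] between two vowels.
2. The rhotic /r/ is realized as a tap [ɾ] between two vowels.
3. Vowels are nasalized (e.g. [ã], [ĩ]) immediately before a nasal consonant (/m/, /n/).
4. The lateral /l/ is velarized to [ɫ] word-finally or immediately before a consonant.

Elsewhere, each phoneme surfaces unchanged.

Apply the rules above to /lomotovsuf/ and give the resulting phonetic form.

[lõmoɾovsuf]

/l/ (word-initial) fails the environment for rule 4, so it stays [l].
/o/ — between /l/ and /m/, before a nasal consonant — surfaces as [õ] (rule 3).
/m/ stays [m].
/o/ (between /m/ and /t/): rule 3 targets it, but not before a nasal consonant → unchanged [o].
Rule 1 applies to /t/ (between /o/ and /o/: between two vowels) → [ɾ].
/o/ (between /t/ and /v/): rule 3 targets it, but not before a nasal consonant → unchanged [o].
/v/ stays [v].
/s/ stays [s].
/u/ (between /s/ and /f/) fails the environment for rule 3, so it stays [u].
/f/ (word-final): no rule targets it → [f].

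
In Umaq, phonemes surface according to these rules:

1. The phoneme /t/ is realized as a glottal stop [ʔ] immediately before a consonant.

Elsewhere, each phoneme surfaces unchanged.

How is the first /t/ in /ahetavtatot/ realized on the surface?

/t/ (between /e/ and /a/) fails the environment for rule 1, so it stays [t].

[t]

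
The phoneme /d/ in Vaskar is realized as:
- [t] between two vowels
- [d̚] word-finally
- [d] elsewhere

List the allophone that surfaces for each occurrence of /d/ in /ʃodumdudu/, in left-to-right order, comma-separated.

[t], [d], [t]

Occurrence 1 (position 3): between two vowels → [t].
Occurrence 2 (position 6): no conditioning environment matches → elsewhere allophone [d].
Occurrence 3 (position 8): between two vowels → [t].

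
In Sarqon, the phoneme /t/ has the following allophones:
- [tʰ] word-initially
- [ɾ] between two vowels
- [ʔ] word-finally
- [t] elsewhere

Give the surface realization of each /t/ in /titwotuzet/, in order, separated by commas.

Occurrence 1 (position 1): word-initially → [tʰ].
Occurrence 2 (position 3): no conditioning environment matches → elsewhere allophone [t].
Occurrence 3 (position 6): between two vowels → [ɾ].
Occurrence 4 (position 10): word-finally → [ʔ].

[tʰ], [t], [ɾ], [ʔ]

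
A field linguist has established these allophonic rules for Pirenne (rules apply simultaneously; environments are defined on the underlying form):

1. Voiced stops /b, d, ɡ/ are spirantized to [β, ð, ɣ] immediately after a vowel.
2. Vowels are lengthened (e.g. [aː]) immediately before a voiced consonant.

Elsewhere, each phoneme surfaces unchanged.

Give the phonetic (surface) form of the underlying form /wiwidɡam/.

[wiːwiːðɡaːm]

/w/ (word-initial): no rule targets it → [w].
/i/ (between /w/ and /w/) occurs before a voiced consonant → [iː] by rule 2.
/w/ (between /i/ and /i/) is unaffected → [w].
/i/ meets the environment for rule 2 (before a voiced consonant) → [iː].
Rule 1 applies to /d/ (between /i/ and /ɡ/: immediately after a vowel) → [ð].
/ɡ/ — between /d/ and /a/; rule 1 does not apply here → [ɡ].
/a/ (between /ɡ/ and /m/) occurs before a voiced consonant → [aː] by rule 2.
/m/ — not in any rule's target class → [m].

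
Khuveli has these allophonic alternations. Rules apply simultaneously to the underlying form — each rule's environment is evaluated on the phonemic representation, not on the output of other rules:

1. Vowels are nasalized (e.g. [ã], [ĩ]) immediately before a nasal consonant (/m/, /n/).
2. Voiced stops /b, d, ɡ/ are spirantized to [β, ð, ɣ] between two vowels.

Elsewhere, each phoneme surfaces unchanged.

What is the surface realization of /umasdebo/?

/u/ meets the environment for rule 1 (before a nasal consonant) → [ũ].
/a/ — between /m/ and /s/; rule 1 does not apply here → [a].
/d/ — between /s/ and /e/; rule 2 does not apply here → [d].
/e/ — between /d/ and /b/; rule 1 does not apply here → [e].
/b/ — between /e/ and /o/, between two vowels — surfaces as [β] (rule 2).
/o/ (word-final) is in the target of rule 1 but the environment (before a nasal consonant) is not met → [o].

[ũmasdeβo]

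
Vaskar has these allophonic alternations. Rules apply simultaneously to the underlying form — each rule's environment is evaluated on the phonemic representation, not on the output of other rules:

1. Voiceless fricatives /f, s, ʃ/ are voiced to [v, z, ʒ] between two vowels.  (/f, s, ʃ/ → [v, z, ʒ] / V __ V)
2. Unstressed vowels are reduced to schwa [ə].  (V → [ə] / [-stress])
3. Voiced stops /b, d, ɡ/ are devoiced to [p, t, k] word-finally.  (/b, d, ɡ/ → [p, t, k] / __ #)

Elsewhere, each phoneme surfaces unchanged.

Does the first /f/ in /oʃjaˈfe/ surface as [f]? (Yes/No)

/f/ — between /a/ and /e/, between two vowels — surfaces as [v] (rule 1).
The actual realization is [v], not [f].

No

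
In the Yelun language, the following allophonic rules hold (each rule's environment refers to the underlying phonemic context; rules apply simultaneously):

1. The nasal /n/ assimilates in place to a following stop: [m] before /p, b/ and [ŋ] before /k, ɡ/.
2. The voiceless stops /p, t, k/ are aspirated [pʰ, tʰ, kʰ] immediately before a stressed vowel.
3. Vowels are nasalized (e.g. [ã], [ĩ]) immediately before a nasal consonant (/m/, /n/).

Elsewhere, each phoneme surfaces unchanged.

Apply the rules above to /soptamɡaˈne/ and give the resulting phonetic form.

/s/ — not in any rule's target class → [s].
/o/ (between /s/ and /p/) fails the environment for rule 3, so it stays [o].
/p/ (between /o/ and /t/): rule 2 targets it, but not immediately before a stressed vowel → unchanged [p].
/t/ (between /p/ and /a/) fails the environment for rule 2, so it stays [t].
/a/ (between /t/ and /m/) occurs before a nasal consonant → [ã] by rule 3.
/m/ stays [m].
/ɡ/ (between /m/ and /a/) is unaffected → [ɡ].
Rule 3 applies to /a/ (between /ɡ/ and /n/: before a nasal consonant) → [ã].
/n/ (between /a/ and /e/): rule 1 targets it, but not before a labial or velar stop → unchanged [n].
/e/ (word-final): rule 3 targets it, but not before a nasal consonant → unchanged [e].

[soptãmɡãˈne]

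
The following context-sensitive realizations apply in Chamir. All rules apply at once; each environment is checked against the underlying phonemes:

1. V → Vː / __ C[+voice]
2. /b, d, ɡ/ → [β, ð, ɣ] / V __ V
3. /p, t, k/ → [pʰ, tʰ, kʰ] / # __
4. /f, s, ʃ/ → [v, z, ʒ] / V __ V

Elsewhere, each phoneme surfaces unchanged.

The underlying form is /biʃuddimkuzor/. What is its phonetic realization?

[biʒuːddiːmkuːzoːr]

/b/ (word-initial): rule 2 targets it, but not between two vowels → unchanged [b].
/i/ (between /b/ and /ʃ/): rule 1 targets it, but not before a voiced consonant → unchanged [i].
/ʃ/ — between /i/ and /u/, between two vowels — surfaces as [ʒ] (rule 4).
/u/ meets the environment for rule 1 (before a voiced consonant) → [uː].
/d/ — between /u/ and /d/; rule 2 does not apply here → [d].
/d/ (between /d/ and /i/): rule 2 targets it, but not between two vowels → unchanged [d].
/i/ meets the environment for rule 1 (before a voiced consonant) → [iː].
/k/ (between /m/ and /u/) fails the environment for rule 3, so it stays [k].
/u/ meets the environment for rule 1 (before a voiced consonant) → [uː].
/o/ meets the environment for rule 1 (before a voiced consonant) → [oː].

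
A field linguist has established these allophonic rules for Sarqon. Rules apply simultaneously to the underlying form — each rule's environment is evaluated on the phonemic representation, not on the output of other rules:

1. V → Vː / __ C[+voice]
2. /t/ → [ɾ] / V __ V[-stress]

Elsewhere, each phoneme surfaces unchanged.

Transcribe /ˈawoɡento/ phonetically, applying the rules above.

Rule 1 applies to /a/ (word-initial: before a voiced consonant) → [aː].
/w/ (between /a/ and /o/): no rule targets it → [w].
/o/ meets the environment for rule 1 (before a voiced consonant) → [oː].
/ɡ/ (between /o/ and /e/) is unaffected → [ɡ].
Rule 1 applies to /e/ (between /ɡ/ and /n/: before a voiced consonant) → [eː].
/n/ — not in any rule's target class → [n].
/t/ (between /n/ and /o/) is in the target of rule 2 but the environment (between a vowel and a following unstressed vowel) is not met → [t].
/o/ (word-final) is in the target of rule 1 but the environment (before a voiced consonant) is not met → [o].

[ˈaːwoːɡeːnto]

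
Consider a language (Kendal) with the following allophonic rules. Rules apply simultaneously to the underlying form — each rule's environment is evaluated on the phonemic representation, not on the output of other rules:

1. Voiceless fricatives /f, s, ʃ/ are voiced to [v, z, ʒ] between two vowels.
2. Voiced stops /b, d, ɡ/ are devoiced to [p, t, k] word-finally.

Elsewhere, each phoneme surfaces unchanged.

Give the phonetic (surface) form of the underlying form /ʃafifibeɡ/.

[ʃavivibek]

/ʃ/ — word-initial; rule 1 does not apply here → [ʃ].
/a/ — not in any rule's target class → [a].
/f/ (between /a/ and /i/) occurs between two vowels → [v] by rule 1.
/i/ (between /f/ and /f/) is unaffected → [i].
/f/ (between /i/ and /i/): between two vowels, so rule 1 applies → [v].
/i/ — not in any rule's target class → [i].
/b/ (between /i/ and /e/) is in the target of rule 2 but the environment (word-finally) is not met → [b].
/e/ (between /b/ and /ɡ/): no rule targets it → [e].
/ɡ/ (word-final): word-finally, so rule 2 applies → [k].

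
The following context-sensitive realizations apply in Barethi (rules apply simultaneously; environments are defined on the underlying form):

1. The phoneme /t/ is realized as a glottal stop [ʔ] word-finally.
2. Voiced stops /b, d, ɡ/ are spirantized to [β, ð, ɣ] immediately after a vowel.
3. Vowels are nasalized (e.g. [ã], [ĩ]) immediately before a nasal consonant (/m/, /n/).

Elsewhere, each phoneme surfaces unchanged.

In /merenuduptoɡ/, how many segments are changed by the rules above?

Segments that undergo a rule: /e/ → [ẽ] (rule 3); /d/ → [ð] (rule 2); /ɡ/ → [ɣ] (rule 2).
All other segments surface unchanged.

3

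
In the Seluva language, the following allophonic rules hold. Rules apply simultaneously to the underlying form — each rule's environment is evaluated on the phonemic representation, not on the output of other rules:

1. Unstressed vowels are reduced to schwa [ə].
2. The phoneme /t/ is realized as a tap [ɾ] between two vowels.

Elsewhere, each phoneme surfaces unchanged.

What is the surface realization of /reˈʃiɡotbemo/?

/e/ — between /r/ and /ʃ/, in an unstressed syllable — surfaces as [ə] (rule 1).
/i/ (between /ʃ/ and /ɡ/) fails the environment for rule 1, so it stays [i].
/o/ meets the environment for rule 1 (in an unstressed syllable) → [ə].
/t/ (between /o/ and /b/): rule 2 targets it, but not between two vowels → unchanged [t].
/e/ (between /b/ and /m/) occurs in an unstressed syllable → [ə] by rule 1.
/o/ — word-final, in an unstressed syllable — surfaces as [ə] (rule 1).

[rəˈʃiɡətbəmə]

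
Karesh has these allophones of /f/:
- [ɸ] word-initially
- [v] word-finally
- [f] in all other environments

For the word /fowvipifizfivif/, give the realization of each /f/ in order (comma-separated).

[ɸ], [f], [f], [v]

Occurrence 1 (position 1): word-initially → [ɸ].
Occurrence 2 (position 8): no conditioning environment matches → elsewhere allophone [f].
Occurrence 3 (position 11): no conditioning environment matches → elsewhere allophone [f].
Occurrence 4 (position 15): word-finally → [v].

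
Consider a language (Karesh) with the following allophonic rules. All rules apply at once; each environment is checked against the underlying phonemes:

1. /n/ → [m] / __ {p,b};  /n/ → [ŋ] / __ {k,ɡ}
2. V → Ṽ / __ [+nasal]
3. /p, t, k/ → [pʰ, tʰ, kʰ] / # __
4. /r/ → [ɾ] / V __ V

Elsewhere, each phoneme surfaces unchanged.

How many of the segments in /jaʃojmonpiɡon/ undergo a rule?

Segments that undergo a rule: /o/ → [õ] (rule 2); /n/ → [m] (rule 1); /o/ → [õ] (rule 2).
All other segments surface unchanged.

3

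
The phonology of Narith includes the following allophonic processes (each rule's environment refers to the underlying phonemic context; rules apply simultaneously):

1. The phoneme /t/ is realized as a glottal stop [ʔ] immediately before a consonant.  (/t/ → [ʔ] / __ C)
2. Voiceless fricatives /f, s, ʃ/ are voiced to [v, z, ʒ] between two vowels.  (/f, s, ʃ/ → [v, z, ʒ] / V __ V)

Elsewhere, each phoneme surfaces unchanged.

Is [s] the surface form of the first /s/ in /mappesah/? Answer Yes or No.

No

/s/ meets the environment for rule 2 (between two vowels) → [z].
The actual realization is [z], not [s].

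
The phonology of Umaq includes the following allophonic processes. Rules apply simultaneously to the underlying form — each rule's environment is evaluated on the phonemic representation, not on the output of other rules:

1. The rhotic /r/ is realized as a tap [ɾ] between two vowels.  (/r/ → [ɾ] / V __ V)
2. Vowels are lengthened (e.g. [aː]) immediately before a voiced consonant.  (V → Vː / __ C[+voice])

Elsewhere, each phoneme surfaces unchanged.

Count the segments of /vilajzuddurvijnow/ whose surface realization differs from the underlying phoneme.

6

Segments that undergo a rule: /i/ → [iː] (rule 2); /a/ → [aː] (rule 2); /u/ → [uː] (rule 2); /u/ → [uː] (rule 2); /i/ → [iː] (rule 2); /o/ → [oː] (rule 2).
All other segments surface unchanged.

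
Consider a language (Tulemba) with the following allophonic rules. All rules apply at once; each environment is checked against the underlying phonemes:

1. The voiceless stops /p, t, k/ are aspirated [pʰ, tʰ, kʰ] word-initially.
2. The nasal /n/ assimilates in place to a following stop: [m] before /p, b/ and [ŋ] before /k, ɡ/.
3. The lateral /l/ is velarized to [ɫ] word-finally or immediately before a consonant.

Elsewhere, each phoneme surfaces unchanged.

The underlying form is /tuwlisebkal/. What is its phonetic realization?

Rule 1 applies to /t/ (word-initial: word-initially) → [tʰ].
/u/ (between /t/ and /w/): no rule targets it → [u].
/w/ (between /u/ and /l/): no rule targets it → [w].
/l/ (between /w/ and /i/): rule 3 targets it, but not word-finally or immediately before a consonant → unchanged [l].
/i/ — not in any rule's target class → [i].
/s/ (between /i/ and /e/): no rule targets it → [s].
/e/ — not in any rule's target class → [e].
/b/ (between /e/ and /k/) is unaffected → [b].
/k/ — between /b/ and /a/; rule 1 does not apply here → [k].
/a/ (between /k/ and /l/): no rule targets it → [a].
/l/ (word-final): word-finally or immediately before a consonant, so rule 3 applies → [ɫ].

[tʰuwlisebkaɫ]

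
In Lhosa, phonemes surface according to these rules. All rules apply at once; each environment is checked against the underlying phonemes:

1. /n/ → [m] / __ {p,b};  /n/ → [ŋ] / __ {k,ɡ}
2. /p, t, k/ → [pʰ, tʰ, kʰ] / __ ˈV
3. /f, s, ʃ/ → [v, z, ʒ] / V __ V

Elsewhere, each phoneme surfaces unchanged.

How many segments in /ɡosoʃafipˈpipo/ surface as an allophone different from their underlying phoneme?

Segments that undergo a rule: /s/ → [z] (rule 3); /ʃ/ → [ʒ] (rule 3); /f/ → [v] (rule 3); /p/ → [pʰ] (rule 2).
All other segments surface unchanged.

4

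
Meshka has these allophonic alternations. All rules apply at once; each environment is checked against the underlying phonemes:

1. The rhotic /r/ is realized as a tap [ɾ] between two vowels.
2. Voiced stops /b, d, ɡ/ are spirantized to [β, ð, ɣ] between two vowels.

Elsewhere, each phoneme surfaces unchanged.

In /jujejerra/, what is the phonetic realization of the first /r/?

/r/ (between /e/ and /r/) fails the environment for rule 1, so it stays [r].

[r]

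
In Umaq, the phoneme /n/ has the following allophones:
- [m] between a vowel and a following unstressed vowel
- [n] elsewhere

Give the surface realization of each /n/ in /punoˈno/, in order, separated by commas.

Occurrence 1 (position 3): between a vowel and a following unstressed vowel → [m].
Occurrence 2 (position 5): no conditioning environment matches → elsewhere allophone [n].

[m], [n]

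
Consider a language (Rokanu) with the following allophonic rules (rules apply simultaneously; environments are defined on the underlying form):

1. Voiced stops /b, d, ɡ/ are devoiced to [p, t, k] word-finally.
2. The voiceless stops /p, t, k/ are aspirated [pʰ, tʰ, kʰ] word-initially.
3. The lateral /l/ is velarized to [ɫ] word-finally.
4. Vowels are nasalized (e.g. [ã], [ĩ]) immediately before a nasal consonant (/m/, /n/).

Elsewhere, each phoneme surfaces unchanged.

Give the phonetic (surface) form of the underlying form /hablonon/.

/a/ — between /h/ and /b/; rule 4 does not apply here → [a].
/b/ — between /a/ and /l/; rule 1 does not apply here → [b].
/l/ (between /b/ and /o/): rule 3 targets it, but not word-finally → unchanged [l].
/o/ meets the environment for rule 4 (before a nasal consonant) → [õ].
/o/ meets the environment for rule 4 (before a nasal consonant) → [õ].

[hablõnõn]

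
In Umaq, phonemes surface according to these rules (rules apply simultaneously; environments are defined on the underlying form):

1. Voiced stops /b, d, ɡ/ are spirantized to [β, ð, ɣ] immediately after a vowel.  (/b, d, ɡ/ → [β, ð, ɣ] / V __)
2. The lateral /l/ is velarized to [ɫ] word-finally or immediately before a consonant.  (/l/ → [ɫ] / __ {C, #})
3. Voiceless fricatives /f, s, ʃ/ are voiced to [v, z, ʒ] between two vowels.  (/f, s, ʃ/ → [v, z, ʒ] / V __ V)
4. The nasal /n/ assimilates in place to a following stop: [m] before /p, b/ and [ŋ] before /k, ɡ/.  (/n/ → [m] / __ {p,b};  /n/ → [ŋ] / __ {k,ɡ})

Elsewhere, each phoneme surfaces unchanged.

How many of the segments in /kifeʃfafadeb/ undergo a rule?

Segments that undergo a rule: /f/ → [v] (rule 3); /f/ → [v] (rule 3); /d/ → [ð] (rule 1); /b/ → [β] (rule 1).
All other segments surface unchanged.

4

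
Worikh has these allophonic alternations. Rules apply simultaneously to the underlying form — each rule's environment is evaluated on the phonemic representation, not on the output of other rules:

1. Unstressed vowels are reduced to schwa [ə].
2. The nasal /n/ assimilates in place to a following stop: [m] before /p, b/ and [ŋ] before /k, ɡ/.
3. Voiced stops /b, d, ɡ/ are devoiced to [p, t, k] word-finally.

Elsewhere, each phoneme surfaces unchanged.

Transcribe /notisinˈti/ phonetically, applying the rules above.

/n/ (word-initial) is in the target of rule 2 but the environment (before a labial or velar stop) is not met → [n].
/o/ (between /n/ and /t/): in an unstressed syllable, so rule 1 applies → [ə].
/t/ (between /o/ and /i/) is unaffected → [t].
/i/ — between /t/ and /s/, in an unstressed syllable — surfaces as [ə] (rule 1).
/s/ — not in any rule's target class → [s].
/i/ (between /s/ and /n/) occurs in an unstressed syllable → [ə] by rule 1.
/n/ (between /i/ and /t/): rule 2 targets it, but not before a labial or velar stop → unchanged [n].
/t/ stays [t].
/i/ (word-final) fails the environment for rule 1, so it stays [i].

[nətəsənˈti]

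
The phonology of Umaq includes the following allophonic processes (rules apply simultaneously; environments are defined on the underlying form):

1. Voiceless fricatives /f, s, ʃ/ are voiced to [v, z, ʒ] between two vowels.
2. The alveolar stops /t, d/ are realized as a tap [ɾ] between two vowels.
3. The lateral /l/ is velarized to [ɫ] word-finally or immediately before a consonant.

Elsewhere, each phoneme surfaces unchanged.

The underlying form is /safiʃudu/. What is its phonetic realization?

/s/ — word-initial; rule 1 does not apply here → [s].
/f/ (between /a/ and /i/) occurs between two vowels → [v] by rule 1.
/ʃ/ (between /i/ and /u/) occurs between two vowels → [ʒ] by rule 1.
/d/ meets the environment for rule 2 (between two vowels) → [ɾ].

[saviʒuɾu]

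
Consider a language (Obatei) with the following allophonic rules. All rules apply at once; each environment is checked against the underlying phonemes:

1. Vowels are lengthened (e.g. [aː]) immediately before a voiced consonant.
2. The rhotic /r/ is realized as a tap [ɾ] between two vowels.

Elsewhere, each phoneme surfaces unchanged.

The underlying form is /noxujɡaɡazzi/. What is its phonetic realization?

/o/ (between /n/ and /x/) is in the target of rule 1 but the environment (before a voiced consonant) is not met → [o].
/u/ (between /x/ and /j/) occurs before a voiced consonant → [uː] by rule 1.
Rule 1 applies to /a/ (between /ɡ/ and /ɡ/: before a voiced consonant) → [aː].
/a/ (between /ɡ/ and /z/) occurs before a voiced consonant → [aː] by rule 1.
/i/ — word-final; rule 1 does not apply here → [i].

[noxuːjɡaːɡaːzzi]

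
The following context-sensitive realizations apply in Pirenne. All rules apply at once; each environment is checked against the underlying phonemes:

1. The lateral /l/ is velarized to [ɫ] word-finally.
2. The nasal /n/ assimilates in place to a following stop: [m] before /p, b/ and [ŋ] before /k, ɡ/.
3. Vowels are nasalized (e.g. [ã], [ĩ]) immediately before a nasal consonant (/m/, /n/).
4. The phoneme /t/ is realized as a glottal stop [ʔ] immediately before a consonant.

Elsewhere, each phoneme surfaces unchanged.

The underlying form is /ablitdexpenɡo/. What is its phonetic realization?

[abliʔdexpẽŋɡo]

/a/ (word-initial): rule 3 targets it, but not before a nasal consonant → unchanged [a].
/l/ (between /b/ and /i/) is in the target of rule 1 but the environment (word-finally) is not met → [l].
/i/ — between /l/ and /t/; rule 3 does not apply here → [i].
/t/ meets the environment for rule 4 (immediately before a consonant) → [ʔ].
/e/ (between /d/ and /x/) is in the target of rule 3 but the environment (before a nasal consonant) is not met → [e].
Rule 3 applies to /e/ (between /p/ and /n/: before a nasal consonant) → [ẽ].
/n/ (between /e/ and /ɡ/) occurs before a labial or velar stop → [ŋ] by rule 2.
/o/ (word-final): rule 3 targets it, but not before a nasal consonant → unchanged [o].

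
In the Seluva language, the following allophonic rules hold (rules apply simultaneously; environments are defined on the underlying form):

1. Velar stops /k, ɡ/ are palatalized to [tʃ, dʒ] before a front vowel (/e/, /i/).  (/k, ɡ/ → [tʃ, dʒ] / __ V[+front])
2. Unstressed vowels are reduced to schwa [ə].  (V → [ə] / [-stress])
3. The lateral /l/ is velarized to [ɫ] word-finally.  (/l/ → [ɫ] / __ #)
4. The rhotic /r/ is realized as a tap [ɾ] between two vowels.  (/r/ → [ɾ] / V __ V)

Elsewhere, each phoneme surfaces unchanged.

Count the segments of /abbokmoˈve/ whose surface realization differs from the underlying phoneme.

3

Segments that undergo a rule: /a/ → [ə] (rule 2); /o/ → [ə] (rule 2); /o/ → [ə] (rule 2).
All other segments surface unchanged.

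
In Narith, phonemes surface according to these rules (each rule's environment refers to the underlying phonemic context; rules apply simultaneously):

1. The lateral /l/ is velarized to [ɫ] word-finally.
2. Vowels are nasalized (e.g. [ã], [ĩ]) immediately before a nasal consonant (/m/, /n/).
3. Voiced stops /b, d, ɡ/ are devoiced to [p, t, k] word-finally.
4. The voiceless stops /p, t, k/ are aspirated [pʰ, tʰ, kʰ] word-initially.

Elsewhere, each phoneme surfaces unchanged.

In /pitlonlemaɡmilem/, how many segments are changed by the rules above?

Segments that undergo a rule: /p/ → [pʰ] (rule 4); /o/ → [õ] (rule 2); /e/ → [ẽ] (rule 2); /e/ → [ẽ] (rule 2).
All other segments surface unchanged.

4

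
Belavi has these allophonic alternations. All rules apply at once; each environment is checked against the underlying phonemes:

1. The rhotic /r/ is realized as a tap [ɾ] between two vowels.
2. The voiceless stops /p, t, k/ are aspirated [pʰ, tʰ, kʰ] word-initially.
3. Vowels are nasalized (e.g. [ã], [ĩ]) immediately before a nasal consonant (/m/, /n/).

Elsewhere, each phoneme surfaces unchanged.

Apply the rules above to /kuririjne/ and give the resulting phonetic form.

/k/ — word-initial, word-initially — surfaces as [kʰ] (rule 2).
/u/ — between /k/ and /r/; rule 3 does not apply here → [u].
Rule 1 applies to /r/ (between /u/ and /i/: between two vowels) → [ɾ].
/i/ (between /r/ and /r/) is in the target of rule 3 but the environment (before a nasal consonant) is not met → [i].
/r/ (between /i/ and /i/): between two vowels, so rule 1 applies → [ɾ].
/i/ (between /r/ and /j/) is in the target of rule 3 but the environment (before a nasal consonant) is not met → [i].
/j/ (between /i/ and /n/): no rule targets it → [j].
/n/ (between /j/ and /e/) is unaffected → [n].
/e/ (word-final) fails the environment for rule 3, so it stays [e].

[kʰuɾiɾijne]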